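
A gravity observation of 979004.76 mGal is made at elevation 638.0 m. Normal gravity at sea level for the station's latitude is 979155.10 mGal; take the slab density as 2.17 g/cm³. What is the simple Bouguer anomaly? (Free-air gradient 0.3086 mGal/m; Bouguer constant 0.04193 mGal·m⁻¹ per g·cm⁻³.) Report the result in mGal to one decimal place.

Free-air correction = 0.3086 × 638.0 = 196.89 mGal
Free-air anomaly = 979004.76 − 979155.10 + (196.89) = 46.55 mGal
Bouguer slab correction = 0.04193 × 2.17 × 638.0 = 58.05 mGal
Simple Bouguer anomaly = 46.55 − (58.05) = -11.50 mGal

-11.5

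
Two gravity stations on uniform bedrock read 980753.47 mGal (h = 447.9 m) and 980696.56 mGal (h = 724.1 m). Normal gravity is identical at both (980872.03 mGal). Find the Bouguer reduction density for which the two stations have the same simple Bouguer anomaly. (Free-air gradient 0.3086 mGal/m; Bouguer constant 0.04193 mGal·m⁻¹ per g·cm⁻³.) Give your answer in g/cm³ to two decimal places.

2.45

Δg_obs = 980696.56 − 980753.47 = -56.91 mGal over Δh = 724.1 − 447.9 = 276.2 m
Equal Bouguer anomalies ⇒ Δg_obs + (0.3086 − 0.04193ρ)·Δh = 0
0.3086 − 0.04193ρ = −Δg_obs/Δh = 0.20605
ρ = (0.3086 − 0.20605) / 0.04193 = 2.45 g/cm³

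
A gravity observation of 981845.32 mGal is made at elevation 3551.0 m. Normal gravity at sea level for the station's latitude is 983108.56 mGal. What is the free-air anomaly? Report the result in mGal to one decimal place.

Free-air correction = 0.3086 × 3551.0 = 1095.84 mGal
Free-air anomaly = 981845.32 − 983108.56 + (1095.84) = -167.40 mGal

-167.4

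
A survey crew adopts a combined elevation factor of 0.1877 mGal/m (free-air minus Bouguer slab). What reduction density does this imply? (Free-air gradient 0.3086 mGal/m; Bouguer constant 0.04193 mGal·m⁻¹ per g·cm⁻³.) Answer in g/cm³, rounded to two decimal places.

0.1877 = 0.3086 − 0.04193 × ρ
ρ = (0.3086 − 0.1877) / 0.04193 = 2.88 g/cm³

2.88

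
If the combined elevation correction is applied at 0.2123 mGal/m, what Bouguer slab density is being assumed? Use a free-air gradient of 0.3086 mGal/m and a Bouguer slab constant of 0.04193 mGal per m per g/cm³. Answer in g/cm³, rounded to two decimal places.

2.30

0.2123 = 0.3086 − 0.04193 × ρ
ρ = (0.3086 − 0.2123) / 0.04193 = 2.30 g/cm³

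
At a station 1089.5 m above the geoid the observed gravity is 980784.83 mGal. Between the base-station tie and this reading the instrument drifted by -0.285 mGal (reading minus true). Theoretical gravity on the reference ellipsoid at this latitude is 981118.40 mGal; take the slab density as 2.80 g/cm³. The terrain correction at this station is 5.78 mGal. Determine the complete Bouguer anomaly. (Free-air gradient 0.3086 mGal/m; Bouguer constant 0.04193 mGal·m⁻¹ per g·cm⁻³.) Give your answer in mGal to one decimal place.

Drift-corrected reading = 980784.83 − (-0.285) = 980785.115 mGal
Free-air correction = 0.3086 × 1089.5 = 336.22 mGal
Free-air anomaly = 980785.115 − 981118.40 + (336.22) = 2.935 mGal
Bouguer slab correction = 0.04193 × 2.80 × 1089.5 = 127.91 mGal
Simple Bouguer anomaly = 2.935 − (127.91) = -124.975 mGal
Complete Bouguer anomaly = -124.975 + 5.78 = -119.195 mGal

-119.2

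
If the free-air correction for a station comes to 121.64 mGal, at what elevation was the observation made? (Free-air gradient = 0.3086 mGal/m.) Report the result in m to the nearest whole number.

394

h = 121.64 / 0.3086 = 394.17 m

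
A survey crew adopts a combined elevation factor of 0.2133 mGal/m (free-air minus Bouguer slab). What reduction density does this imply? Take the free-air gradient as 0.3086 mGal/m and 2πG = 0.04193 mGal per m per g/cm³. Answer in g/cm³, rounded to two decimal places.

0.2133 = 0.3086 − 0.04193 × ρ
ρ = (0.3086 − 0.2133) / 0.04193 = 2.27 g/cm³

2.27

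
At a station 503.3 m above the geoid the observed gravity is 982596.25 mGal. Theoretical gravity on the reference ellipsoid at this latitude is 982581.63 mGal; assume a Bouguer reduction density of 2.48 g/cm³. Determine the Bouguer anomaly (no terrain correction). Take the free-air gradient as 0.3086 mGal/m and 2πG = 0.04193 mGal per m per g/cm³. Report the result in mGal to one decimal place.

117.6

Free-air correction = 0.3086 × 503.3 = 155.32 mGal
Free-air anomaly = 982596.25 − 982581.63 + (155.32) = 169.94 mGal
Bouguer slab correction = 0.04193 × 2.48 × 503.3 = 52.34 mGal
Simple Bouguer anomaly = 169.94 − (52.34) = 117.60 mGal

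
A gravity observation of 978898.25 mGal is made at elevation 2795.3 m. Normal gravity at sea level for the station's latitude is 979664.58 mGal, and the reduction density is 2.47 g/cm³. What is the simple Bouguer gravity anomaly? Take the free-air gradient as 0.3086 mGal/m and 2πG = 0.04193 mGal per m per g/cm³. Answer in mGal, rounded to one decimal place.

-193.2

Free-air correction = 0.3086 × 2795.3 = 862.63 mGal
Free-air anomaly = 978898.25 − 979664.58 + (862.63) = 96.30 mGal
Bouguer slab correction = 0.04193 × 2.47 × 2795.3 = 289.50 mGal
Simple Bouguer anomaly = 96.30 − (289.50) = -193.20 mGal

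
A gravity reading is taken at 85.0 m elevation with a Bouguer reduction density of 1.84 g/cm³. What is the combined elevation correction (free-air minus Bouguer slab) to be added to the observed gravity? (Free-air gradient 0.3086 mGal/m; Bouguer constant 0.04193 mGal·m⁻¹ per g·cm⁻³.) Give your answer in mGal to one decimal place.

Combined gradient = 0.3086 − 0.04193 × 1.84 = 0.2314488 mGal/m
Combined elevation correction = 0.2314488 × 85.0 = 19.7 mGal

19.7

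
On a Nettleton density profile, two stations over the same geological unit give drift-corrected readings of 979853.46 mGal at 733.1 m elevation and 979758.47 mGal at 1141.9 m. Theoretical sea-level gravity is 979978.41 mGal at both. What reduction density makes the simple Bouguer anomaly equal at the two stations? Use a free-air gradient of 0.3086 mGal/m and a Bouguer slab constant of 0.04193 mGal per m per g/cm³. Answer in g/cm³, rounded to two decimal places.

Δg_obs = 979758.47 − 979853.46 = -94.99 mGal over Δh = 1141.9 − 733.1 = 408.8 m
Equal Bouguer anomalies ⇒ Δg_obs + (0.3086 − 0.04193ρ)·Δh = 0
0.3086 − 0.04193ρ = −Δg_obs/Δh = 0.23236
ρ = (0.3086 − 0.23236) / 0.04193 = 1.82 g/cm³

1.82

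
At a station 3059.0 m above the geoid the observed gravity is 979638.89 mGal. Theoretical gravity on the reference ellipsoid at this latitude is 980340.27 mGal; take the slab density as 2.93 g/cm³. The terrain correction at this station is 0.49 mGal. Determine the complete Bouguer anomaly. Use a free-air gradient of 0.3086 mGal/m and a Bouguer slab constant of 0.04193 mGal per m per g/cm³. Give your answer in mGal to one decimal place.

-132.7

Free-air correction = 0.3086 × 3059.0 = 944.01 mGal
Free-air anomaly = 979638.89 − 980340.27 + (944.01) = 242.63 mGal
Bouguer slab correction = 0.04193 × 2.93 × 3059.0 = 375.81 mGal
Simple Bouguer anomaly = 242.63 − (375.81) = -133.18 mGal
Complete Bouguer anomaly = -133.18 + 0.49 = -132.69 mGal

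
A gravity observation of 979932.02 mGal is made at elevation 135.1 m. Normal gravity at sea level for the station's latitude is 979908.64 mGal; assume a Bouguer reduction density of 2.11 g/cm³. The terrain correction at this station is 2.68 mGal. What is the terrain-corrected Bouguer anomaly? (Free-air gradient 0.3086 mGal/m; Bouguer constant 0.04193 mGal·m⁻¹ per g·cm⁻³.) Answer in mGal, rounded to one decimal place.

55.8

Free-air correction = 0.3086 × 135.1 = 41.69 mGal
Free-air anomaly = 979932.02 − 979908.64 + (41.69) = 65.07 mGal
Bouguer slab correction = 0.04193 × 2.11 × 135.1 = 11.95 mGal
Simple Bouguer anomaly = 65.07 − (11.95) = 53.12 mGal
Complete Bouguer anomaly = 53.12 + 2.68 = 55.80 mGal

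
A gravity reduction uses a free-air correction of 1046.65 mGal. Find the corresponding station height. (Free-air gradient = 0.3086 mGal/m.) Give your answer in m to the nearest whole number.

h = 1046.65 / 0.3086 = 3391.61 m

3392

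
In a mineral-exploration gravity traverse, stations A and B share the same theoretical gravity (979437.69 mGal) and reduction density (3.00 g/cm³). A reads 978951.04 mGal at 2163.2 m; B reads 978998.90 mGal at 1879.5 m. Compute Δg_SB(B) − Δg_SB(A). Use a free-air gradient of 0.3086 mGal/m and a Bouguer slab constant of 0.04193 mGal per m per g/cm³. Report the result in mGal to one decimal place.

Δg_SB(A) = 978951.04 − 979437.69 + 0.3086×2163.2 − 0.04193×3.00×2163.2 = -91.20 mGal
Δg_SB(B) = 978998.90 − 979437.69 + 0.3086×1879.5 − 0.04193×3.00×1879.5 = -95.20 mGal
Difference = -95.20 − (-91.20) = -4.00 mGal

-4.0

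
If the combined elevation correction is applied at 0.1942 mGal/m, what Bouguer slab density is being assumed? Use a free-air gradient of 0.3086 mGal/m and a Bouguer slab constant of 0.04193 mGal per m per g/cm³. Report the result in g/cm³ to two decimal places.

0.1942 = 0.3086 − 0.04193 × ρ
ρ = (0.3086 − 0.1942) / 0.04193 = 2.73 g/cm³

2.73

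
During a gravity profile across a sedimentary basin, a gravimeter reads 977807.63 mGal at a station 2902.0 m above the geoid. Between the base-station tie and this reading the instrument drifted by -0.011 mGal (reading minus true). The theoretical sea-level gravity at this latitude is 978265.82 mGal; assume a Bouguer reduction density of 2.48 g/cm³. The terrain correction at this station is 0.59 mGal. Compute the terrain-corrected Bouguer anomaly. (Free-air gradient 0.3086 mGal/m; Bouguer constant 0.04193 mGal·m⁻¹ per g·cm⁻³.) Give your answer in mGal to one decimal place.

136.2

Drift-corrected reading = 977807.63 − (-0.011) = 977807.641 mGal
Free-air correction = 0.3086 × 2902.0 = 895.56 mGal
Free-air anomaly = 977807.641 − 978265.82 + (895.56) = 437.381 mGal
Bouguer slab correction = 0.04193 × 2.48 × 2902.0 = 301.77 mGal
Simple Bouguer anomaly = 437.381 − (301.77) = 135.611 mGal
Complete Bouguer anomaly = 135.611 + 0.59 = 136.201 mGal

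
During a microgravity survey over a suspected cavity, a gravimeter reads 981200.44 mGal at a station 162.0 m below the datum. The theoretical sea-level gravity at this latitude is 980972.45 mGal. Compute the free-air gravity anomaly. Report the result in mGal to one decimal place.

178.0

Free-air correction = 0.3086 × -162.0 = -49.99 mGal
Free-air anomaly = 981200.44 − 980972.45 + (-49.99) = 178.00 mGal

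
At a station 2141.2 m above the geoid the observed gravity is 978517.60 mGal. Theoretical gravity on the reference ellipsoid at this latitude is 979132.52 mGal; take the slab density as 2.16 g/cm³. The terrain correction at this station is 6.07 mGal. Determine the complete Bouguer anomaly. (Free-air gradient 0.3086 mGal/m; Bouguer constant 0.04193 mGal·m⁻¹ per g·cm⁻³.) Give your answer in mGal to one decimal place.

Free-air correction = 0.3086 × 2141.2 = 660.77 mGal
Free-air anomaly = 978517.60 − 979132.52 + (660.77) = 45.85 mGal
Bouguer slab correction = 0.04193 × 2.16 × 2141.2 = 193.93 mGal
Simple Bouguer anomaly = 45.85 − (193.93) = -148.08 mGal
Complete Bouguer anomaly = -148.08 + 6.07 = -142.01 mGal

-142.0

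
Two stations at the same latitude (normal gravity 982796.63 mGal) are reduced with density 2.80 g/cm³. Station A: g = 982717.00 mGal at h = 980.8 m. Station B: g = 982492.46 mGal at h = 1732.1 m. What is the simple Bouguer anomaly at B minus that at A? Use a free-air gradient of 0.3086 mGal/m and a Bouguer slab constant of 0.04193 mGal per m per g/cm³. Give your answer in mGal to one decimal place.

-80.9

Δg_SB(A) = 982717.00 − 982796.63 + 0.3086×980.8 − 0.04193×2.80×980.8 = 107.90 mGal
Δg_SB(B) = 982492.46 − 982796.63 + 0.3086×1732.1 − 0.04193×2.80×1732.1 = 27.00 mGal
Difference = 27.00 − (107.90) = -80.90 mGal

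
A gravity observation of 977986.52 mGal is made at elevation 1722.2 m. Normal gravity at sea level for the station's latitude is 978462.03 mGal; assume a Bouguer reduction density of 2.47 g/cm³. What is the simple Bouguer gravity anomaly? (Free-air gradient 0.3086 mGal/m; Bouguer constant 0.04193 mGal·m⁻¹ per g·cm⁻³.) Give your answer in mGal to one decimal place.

-122.4

Free-air correction = 0.3086 × 1722.2 = 531.47 mGal
Free-air anomaly = 977986.52 − 978462.03 + (531.47) = 55.96 mGal
Bouguer slab correction = 0.04193 × 2.47 × 1722.2 = 178.36 mGal
Simple Bouguer anomaly = 55.96 − (178.36) = -122.40 mGal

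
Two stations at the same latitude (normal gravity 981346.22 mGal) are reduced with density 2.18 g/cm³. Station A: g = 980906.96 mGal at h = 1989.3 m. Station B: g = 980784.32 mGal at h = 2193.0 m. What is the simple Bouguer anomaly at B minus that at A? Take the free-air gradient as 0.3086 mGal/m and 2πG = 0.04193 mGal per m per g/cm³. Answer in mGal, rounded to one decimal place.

Δg_SB(A) = 980906.96 − 981346.22 + 0.3086×1989.3 − 0.04193×2.18×1989.3 = -7.20 mGal
Δg_SB(B) = 980784.32 − 981346.22 + 0.3086×2193.0 − 0.04193×2.18×2193.0 = -85.60 mGal
Difference = -85.60 − (-7.20) = -78.40 mGal

-78.4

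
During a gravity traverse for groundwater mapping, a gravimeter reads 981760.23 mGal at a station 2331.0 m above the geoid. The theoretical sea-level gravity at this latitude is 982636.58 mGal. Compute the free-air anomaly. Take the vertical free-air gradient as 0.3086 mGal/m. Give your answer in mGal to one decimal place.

-157.0

Free-air correction = 0.3086 × 2331.0 = 719.35 mGal
Free-air anomaly = 981760.23 − 982636.58 + (719.35) = -157.00 mGal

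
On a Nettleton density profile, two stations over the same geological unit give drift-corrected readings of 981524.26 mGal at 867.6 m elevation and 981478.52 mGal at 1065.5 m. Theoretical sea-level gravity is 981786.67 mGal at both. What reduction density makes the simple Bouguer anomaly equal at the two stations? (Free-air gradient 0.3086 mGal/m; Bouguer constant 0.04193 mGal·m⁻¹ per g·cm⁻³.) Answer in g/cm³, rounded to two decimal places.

1.85

Δg_obs = 981478.52 − 981524.26 = -45.74 mGal over Δh = 1065.5 − 867.6 = 197.9 m
Equal Bouguer anomalies ⇒ Δg_obs + (0.3086 − 0.04193ρ)·Δh = 0
0.3086 − 0.04193ρ = −Δg_obs/Δh = 0.23113
ρ = (0.3086 − 0.23113) / 0.04193 = 1.85 g/cm³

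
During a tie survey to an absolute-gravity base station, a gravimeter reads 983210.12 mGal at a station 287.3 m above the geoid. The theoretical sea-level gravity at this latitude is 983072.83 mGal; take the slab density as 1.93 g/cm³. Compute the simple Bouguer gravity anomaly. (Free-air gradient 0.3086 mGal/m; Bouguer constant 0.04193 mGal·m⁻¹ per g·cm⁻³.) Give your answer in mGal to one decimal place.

Free-air correction = 0.3086 × 287.3 = 88.66 mGal
Free-air anomaly = 983210.12 − 983072.83 + (88.66) = 225.95 mGal
Bouguer slab correction = 0.04193 × 1.93 × 287.3 = 23.25 mGal
Simple Bouguer anomaly = 225.95 − (23.25) = 202.70 mGal

202.7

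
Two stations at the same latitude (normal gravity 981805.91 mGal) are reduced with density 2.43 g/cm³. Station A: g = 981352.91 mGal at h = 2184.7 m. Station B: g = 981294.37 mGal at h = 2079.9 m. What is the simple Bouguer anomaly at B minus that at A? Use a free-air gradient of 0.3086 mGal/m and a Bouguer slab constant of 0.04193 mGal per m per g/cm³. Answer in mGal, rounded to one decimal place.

Δg_SB(A) = 981352.91 − 981805.91 + 0.3086×2184.7 − 0.04193×2.43×2184.7 = -1.40 mGal
Δg_SB(B) = 981294.37 − 981805.91 + 0.3086×2079.9 − 0.04193×2.43×2079.9 = -81.60 mGal
Difference = -81.60 − (-1.40) = -80.20 mGal

-80.2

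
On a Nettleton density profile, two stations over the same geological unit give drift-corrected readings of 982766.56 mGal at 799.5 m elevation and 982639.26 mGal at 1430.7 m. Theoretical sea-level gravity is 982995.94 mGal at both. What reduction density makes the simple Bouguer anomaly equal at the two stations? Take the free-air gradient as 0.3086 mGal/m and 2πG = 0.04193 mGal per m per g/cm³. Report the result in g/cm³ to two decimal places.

Δg_obs = 982639.26 − 982766.56 = -127.30 mGal over Δh = 1430.7 − 799.5 = 631.2 m
Equal Bouguer anomalies ⇒ Δg_obs + (0.3086 − 0.04193ρ)·Δh = 0
0.3086 − 0.04193ρ = −Δg_obs/Δh = 0.20168
ρ = (0.3086 − 0.20168) / 0.04193 = 2.55 g/cm³

2.55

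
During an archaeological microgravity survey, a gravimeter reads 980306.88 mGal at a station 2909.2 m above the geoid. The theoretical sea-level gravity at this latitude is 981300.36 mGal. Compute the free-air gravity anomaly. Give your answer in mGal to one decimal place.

-95.7

Free-air correction = 0.3086 × 2909.2 = 897.78 mGal
Free-air anomaly = 980306.88 − 981300.36 + (897.78) = -95.70 mGal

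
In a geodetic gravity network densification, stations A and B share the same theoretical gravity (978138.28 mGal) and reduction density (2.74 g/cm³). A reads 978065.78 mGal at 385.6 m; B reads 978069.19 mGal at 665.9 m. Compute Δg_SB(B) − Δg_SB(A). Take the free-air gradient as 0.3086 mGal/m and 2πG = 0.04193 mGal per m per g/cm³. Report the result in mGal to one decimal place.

Δg_SB(A) = 978065.78 − 978138.28 + 0.3086×385.6 − 0.04193×2.74×385.6 = 2.20 mGal
Δg_SB(B) = 978069.19 − 978138.28 + 0.3086×665.9 − 0.04193×2.74×665.9 = 59.90 mGal
Difference = 59.90 − (2.20) = 57.70 mGal

57.7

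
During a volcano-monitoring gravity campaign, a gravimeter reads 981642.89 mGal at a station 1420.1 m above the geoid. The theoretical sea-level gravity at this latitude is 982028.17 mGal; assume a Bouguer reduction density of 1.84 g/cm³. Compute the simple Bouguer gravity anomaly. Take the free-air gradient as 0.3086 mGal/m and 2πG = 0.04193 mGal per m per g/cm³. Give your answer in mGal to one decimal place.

Free-air correction = 0.3086 × 1420.1 = 438.24 mGal
Free-air anomaly = 981642.89 − 982028.17 + (438.24) = 52.96 mGal
Bouguer slab correction = 0.04193 × 1.84 × 1420.1 = 109.56 mGal
Simple Bouguer anomaly = 52.96 − (109.56) = -56.60 mGal

-56.6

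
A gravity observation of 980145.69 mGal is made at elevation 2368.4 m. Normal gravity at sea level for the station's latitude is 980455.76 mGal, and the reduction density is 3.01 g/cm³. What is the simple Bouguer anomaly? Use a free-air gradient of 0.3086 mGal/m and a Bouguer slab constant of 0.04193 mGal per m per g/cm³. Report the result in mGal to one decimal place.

Free-air correction = 0.3086 × 2368.4 = 730.89 mGal
Free-air anomaly = 980145.69 − 980455.76 + (730.89) = 420.82 mGal
Bouguer slab correction = 0.04193 × 3.01 × 2368.4 = 298.91 mGal
Simple Bouguer anomaly = 420.82 − (298.91) = 121.91 mGal

121.9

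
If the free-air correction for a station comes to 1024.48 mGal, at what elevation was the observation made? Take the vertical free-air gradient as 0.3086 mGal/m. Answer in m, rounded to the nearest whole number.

3320

h = 1024.48 / 0.3086 = 3319.77 m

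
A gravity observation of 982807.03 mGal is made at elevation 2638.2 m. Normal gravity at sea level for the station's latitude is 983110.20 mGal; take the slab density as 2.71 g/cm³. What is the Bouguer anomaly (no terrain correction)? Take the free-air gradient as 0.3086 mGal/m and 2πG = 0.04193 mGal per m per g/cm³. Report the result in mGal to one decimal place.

211.2

Free-air correction = 0.3086 × 2638.2 = 814.15 mGal
Free-air anomaly = 982807.03 − 983110.20 + (814.15) = 510.98 mGal
Bouguer slab correction = 0.04193 × 2.71 × 2638.2 = 299.78 mGal
Simple Bouguer anomaly = 510.98 − (299.78) = 211.20 mGal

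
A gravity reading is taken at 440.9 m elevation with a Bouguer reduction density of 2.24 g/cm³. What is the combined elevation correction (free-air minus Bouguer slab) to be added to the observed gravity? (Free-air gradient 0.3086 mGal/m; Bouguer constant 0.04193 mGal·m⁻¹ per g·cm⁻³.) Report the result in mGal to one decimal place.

Combined gradient = 0.3086 − 0.04193 × 2.24 = 0.2146768 mGal/m
Combined elevation correction = 0.2146768 × 440.9 = 94.7 mGal

94.7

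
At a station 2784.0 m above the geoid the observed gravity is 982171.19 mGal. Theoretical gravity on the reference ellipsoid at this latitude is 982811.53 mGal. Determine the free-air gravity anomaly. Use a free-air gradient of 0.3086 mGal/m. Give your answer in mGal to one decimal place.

Free-air correction = 0.3086 × 2784.0 = 859.14 mGal
Free-air anomaly = 982171.19 − 982811.53 + (859.14) = 218.80 mGal

218.8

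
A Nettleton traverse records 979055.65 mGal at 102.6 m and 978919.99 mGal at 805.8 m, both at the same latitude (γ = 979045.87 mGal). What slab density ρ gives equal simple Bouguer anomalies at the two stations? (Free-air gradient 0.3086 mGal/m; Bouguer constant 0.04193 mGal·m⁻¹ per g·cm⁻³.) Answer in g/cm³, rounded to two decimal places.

2.76

Δg_obs = 978919.99 − 979055.65 = -135.66 mGal over Δh = 805.8 − 102.6 = 703.2 m
Equal Bouguer anomalies ⇒ Δg_obs + (0.3086 − 0.04193ρ)·Δh = 0
0.3086 − 0.04193ρ = −Δg_obs/Δh = 0.19292
ρ = (0.3086 − 0.19292) / 0.04193 = 2.76 g/cm³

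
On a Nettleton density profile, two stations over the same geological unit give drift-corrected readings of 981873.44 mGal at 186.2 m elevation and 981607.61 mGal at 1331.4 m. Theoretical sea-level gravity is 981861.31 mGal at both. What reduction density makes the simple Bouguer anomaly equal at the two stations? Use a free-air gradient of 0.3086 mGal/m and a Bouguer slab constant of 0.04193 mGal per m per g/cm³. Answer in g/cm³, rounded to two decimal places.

Δg_obs = 981607.61 − 981873.44 = -265.83 mGal over Δh = 1331.4 − 186.2 = 1145.2 m
Equal Bouguer anomalies ⇒ Δg_obs + (0.3086 − 0.04193ρ)·Δh = 0
0.3086 − 0.04193ρ = −Δg_obs/Δh = 0.23213
ρ = (0.3086 − 0.23213) / 0.04193 = 1.82 g/cm³

1.82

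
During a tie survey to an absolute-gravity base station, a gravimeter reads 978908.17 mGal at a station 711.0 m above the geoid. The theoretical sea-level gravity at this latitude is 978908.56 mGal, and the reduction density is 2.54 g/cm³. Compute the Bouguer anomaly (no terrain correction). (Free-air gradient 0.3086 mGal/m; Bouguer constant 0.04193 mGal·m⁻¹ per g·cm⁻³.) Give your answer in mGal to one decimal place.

Free-air correction = 0.3086 × 711.0 = 219.41 mGal
Free-air anomaly = 978908.17 − 978908.56 + (219.41) = 219.02 mGal
Bouguer slab correction = 0.04193 × 2.54 × 711.0 = 75.72 mGal
Simple Bouguer anomaly = 219.02 − (75.72) = 143.30 mGal

143.3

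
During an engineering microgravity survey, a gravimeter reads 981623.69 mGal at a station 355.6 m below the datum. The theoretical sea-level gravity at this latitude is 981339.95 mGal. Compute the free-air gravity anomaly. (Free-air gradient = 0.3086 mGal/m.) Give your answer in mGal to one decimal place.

174.0

Free-air correction = 0.3086 × -355.6 = -109.74 mGal
Free-air anomaly = 981623.69 − 981339.95 + (-109.74) = 174.00 mGal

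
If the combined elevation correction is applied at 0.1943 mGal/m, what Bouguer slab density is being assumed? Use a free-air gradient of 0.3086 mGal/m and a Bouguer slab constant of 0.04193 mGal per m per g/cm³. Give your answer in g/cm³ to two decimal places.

2.73

0.1943 = 0.3086 − 0.04193 × ρ
ρ = (0.3086 − 0.1943) / 0.04193 = 2.73 g/cm³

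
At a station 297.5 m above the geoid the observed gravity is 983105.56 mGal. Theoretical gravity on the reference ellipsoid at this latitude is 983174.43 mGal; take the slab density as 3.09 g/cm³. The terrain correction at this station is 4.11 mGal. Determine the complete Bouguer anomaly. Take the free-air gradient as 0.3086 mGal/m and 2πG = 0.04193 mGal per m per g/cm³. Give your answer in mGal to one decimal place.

Free-air correction = 0.3086 × 297.5 = 91.81 mGal
Free-air anomaly = 983105.56 − 983174.43 + (91.81) = 22.94 mGal
Bouguer slab correction = 0.04193 × 3.09 × 297.5 = 38.55 mGal
Simple Bouguer anomaly = 22.94 − (38.55) = -15.61 mGal
Complete Bouguer anomaly = -15.61 + 4.11 = -11.50 mGal

-11.5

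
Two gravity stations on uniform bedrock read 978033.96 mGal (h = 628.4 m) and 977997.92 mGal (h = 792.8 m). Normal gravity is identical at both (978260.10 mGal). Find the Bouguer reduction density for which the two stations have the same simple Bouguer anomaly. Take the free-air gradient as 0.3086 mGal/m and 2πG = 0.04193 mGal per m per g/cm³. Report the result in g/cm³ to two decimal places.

2.13

Δg_obs = 977997.92 − 978033.96 = -36.04 mGal over Δh = 792.8 − 628.4 = 164.4 m
Equal Bouguer anomalies ⇒ Δg_obs + (0.3086 − 0.04193ρ)·Δh = 0
0.3086 − 0.04193ρ = −Δg_obs/Δh = 0.21922
ρ = (0.3086 − 0.21922) / 0.04193 = 2.13 g/cm³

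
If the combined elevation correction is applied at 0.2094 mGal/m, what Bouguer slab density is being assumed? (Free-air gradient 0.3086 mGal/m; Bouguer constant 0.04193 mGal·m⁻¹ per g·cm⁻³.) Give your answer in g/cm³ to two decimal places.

0.2094 = 0.3086 − 0.04193 × ρ
ρ = (0.3086 − 0.2094) / 0.04193 = 2.37 g/cm³

2.37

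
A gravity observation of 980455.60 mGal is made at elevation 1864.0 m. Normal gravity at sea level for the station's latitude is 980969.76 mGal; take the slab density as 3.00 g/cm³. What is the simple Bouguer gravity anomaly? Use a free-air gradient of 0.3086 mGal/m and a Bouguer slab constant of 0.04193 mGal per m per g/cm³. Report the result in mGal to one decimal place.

Free-air correction = 0.3086 × 1864.0 = 575.23 mGal
Free-air anomaly = 980455.60 − 980969.76 + (575.23) = 61.07 mGal
Bouguer slab correction = 0.04193 × 3.00 × 1864.0 = 234.47 mGal
Simple Bouguer anomaly = 61.07 − (234.47) = -173.40 mGal

-173.4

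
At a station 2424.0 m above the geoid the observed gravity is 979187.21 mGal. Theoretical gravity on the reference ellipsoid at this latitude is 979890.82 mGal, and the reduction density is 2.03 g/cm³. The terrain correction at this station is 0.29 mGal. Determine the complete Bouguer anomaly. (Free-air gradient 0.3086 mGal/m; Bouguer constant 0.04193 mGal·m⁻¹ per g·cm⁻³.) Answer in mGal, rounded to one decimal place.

Free-air correction = 0.3086 × 2424.0 = 748.05 mGal
Free-air anomaly = 979187.21 − 979890.82 + (748.05) = 44.44 mGal
Bouguer slab correction = 0.04193 × 2.03 × 2424.0 = 206.33 mGal
Simple Bouguer anomaly = 44.44 − (206.33) = -161.89 mGal
Complete Bouguer anomaly = -161.89 + 0.29 = -161.60 mGal

-161.6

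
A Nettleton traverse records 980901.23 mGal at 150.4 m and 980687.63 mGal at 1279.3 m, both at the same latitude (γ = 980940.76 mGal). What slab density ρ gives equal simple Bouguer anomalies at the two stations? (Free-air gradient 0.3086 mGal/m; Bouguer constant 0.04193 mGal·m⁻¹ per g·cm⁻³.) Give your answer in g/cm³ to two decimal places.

2.85

Δg_obs = 980687.63 − 980901.23 = -213.60 mGal over Δh = 1279.3 − 150.4 = 1128.9 m
Equal Bouguer anomalies ⇒ Δg_obs + (0.3086 − 0.04193ρ)·Δh = 0
0.3086 − 0.04193ρ = −Δg_obs/Δh = 0.18921
ρ = (0.3086 − 0.18921) / 0.04193 = 2.85 g/cm³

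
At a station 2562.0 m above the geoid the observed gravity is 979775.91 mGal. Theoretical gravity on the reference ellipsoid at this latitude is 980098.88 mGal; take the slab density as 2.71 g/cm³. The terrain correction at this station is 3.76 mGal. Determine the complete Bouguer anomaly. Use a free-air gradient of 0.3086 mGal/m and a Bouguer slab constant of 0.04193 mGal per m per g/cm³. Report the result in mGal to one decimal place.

Free-air correction = 0.3086 × 2562.0 = 790.63 mGal
Free-air anomaly = 979775.91 − 980098.88 + (790.63) = 467.66 mGal
Bouguer slab correction = 0.04193 × 2.71 × 2562.0 = 291.12 mGal
Simple Bouguer anomaly = 467.66 − (291.12) = 176.54 mGal
Complete Bouguer anomaly = 176.54 + 3.76 = 180.30 mGal

180.3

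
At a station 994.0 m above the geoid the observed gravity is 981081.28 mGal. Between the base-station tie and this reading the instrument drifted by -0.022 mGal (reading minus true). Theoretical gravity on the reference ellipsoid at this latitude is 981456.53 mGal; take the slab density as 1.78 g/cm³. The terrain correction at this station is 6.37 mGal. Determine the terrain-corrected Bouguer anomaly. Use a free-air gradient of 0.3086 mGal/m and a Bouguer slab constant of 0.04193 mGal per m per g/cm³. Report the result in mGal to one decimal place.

-136.3

Drift-corrected reading = 981081.28 − (-0.022) = 981081.302 mGal
Free-air correction = 0.3086 × 994.0 = 306.75 mGal
Free-air anomaly = 981081.302 − 981456.53 + (306.75) = -68.478 mGal
Bouguer slab correction = 0.04193 × 1.78 × 994.0 = 74.19 mGal
Simple Bouguer anomaly = -68.478 − (74.19) = -142.668 mGal
Complete Bouguer anomaly = -142.668 + 6.37 = -136.298 mGal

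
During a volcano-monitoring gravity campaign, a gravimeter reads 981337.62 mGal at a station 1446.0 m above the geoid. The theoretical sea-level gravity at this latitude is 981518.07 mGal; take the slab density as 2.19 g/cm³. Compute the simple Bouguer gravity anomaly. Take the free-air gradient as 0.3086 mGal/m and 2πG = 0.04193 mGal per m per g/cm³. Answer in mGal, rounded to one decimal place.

Free-air correction = 0.3086 × 1446.0 = 446.24 mGal
Free-air anomaly = 981337.62 − 981518.07 + (446.24) = 265.79 mGal
Bouguer slab correction = 0.04193 × 2.19 × 1446.0 = 132.78 mGal
Simple Bouguer anomaly = 265.79 − (132.78) = 133.01 mGal

133.0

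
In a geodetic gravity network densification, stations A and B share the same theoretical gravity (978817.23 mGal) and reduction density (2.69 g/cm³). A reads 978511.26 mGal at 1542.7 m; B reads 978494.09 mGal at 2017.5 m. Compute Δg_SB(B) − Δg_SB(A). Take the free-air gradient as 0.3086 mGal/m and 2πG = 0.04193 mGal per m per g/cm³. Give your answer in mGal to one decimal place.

Δg_SB(A) = 978511.26 − 978817.23 + 0.3086×1542.7 − 0.04193×2.69×1542.7 = -3.90 mGal
Δg_SB(B) = 978494.09 − 978817.23 + 0.3086×2017.5 − 0.04193×2.69×2017.5 = 71.90 mGal
Difference = 71.90 − (-3.90) = 75.80 mGal

75.8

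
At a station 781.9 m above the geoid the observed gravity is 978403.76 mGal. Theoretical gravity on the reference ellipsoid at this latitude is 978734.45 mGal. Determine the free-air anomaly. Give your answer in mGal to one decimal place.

-89.4

Free-air correction = 0.3086 × 781.9 = 241.29 mGal
Free-air anomaly = 978403.76 − 978734.45 + (241.29) = -89.40 mGal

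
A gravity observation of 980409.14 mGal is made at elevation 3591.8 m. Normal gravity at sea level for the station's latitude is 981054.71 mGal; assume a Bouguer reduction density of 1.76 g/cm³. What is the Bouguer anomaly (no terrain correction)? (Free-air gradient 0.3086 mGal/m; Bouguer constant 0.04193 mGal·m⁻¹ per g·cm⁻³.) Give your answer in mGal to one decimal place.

Free-air correction = 0.3086 × 3591.8 = 1108.43 mGal
Free-air anomaly = 980409.14 − 981054.71 + (1108.43) = 462.86 mGal
Bouguer slab correction = 0.04193 × 1.76 × 3591.8 = 265.06 mGal
Simple Bouguer anomaly = 462.86 − (265.06) = 197.80 mGal

197.8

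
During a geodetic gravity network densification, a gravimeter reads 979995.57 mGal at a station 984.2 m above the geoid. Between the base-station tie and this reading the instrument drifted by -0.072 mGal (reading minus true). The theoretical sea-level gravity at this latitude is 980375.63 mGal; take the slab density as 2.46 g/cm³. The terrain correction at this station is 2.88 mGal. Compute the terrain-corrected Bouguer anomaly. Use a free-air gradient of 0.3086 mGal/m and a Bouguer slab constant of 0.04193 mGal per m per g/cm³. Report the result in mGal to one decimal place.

Drift-corrected reading = 979995.57 − (-0.072) = 979995.642 mGal
Free-air correction = 0.3086 × 984.2 = 303.72 mGal
Free-air anomaly = 979995.642 − 980375.63 + (303.72) = -76.268 mGal
Bouguer slab correction = 0.04193 × 2.46 × 984.2 = 101.52 mGal
Simple Bouguer anomaly = -76.268 − (101.52) = -177.788 mGal
Complete Bouguer anomaly = -177.788 + 2.88 = -174.908 mGal

-174.9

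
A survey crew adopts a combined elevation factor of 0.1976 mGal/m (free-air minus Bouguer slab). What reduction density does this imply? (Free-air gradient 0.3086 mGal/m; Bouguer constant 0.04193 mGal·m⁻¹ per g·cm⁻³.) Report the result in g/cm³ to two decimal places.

2.65

0.1976 = 0.3086 − 0.04193 × ρ
ρ = (0.3086 − 0.1976) / 0.04193 = 2.65 g/cm³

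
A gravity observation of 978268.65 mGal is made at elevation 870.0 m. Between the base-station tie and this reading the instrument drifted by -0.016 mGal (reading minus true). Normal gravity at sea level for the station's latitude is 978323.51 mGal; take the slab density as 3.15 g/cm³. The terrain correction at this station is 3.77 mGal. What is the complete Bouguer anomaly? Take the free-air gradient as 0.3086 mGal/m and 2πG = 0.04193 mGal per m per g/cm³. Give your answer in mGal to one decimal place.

102.5

Drift-corrected reading = 978268.65 − (-0.016) = 978268.666 mGal
Free-air correction = 0.3086 × 870.0 = 268.48 mGal
Free-air anomaly = 978268.666 − 978323.51 + (268.48) = 213.636 mGal
Bouguer slab correction = 0.04193 × 3.15 × 870.0 = 114.91 mGal
Simple Bouguer anomaly = 213.636 − (114.91) = 98.726 mGal
Complete Bouguer anomaly = 98.726 + 3.77 = 102.496 mGal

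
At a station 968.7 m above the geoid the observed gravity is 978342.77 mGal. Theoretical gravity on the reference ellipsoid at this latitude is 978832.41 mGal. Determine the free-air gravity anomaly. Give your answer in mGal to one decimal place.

-190.7

Free-air correction = 0.3086 × 968.7 = 298.94 mGal
Free-air anomaly = 978342.77 − 978832.41 + (298.94) = -190.70 mGal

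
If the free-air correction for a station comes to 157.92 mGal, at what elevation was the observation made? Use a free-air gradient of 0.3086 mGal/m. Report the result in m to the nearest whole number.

h = 157.92 / 0.3086 = 511.73 m

512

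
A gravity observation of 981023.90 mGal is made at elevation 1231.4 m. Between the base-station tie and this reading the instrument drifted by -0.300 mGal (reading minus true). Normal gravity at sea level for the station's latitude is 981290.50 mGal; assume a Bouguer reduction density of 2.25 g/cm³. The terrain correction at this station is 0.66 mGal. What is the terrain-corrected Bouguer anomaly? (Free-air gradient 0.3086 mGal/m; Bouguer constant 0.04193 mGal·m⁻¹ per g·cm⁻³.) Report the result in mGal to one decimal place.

-1.8

Drift-corrected reading = 981023.90 − (-0.300) = 981024.200 mGal
Free-air correction = 0.3086 × 1231.4 = 380.01 mGal
Free-air anomaly = 981024.200 − 981290.50 + (380.01) = 113.710 mGal
Bouguer slab correction = 0.04193 × 2.25 × 1231.4 = 116.17 mGal
Simple Bouguer anomaly = 113.710 − (116.17) = -2.460 mGal
Complete Bouguer anomaly = -2.460 + 0.66 = -1.800 mGal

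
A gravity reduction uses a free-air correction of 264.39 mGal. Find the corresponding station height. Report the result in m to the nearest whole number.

h = 264.39 / 0.3086 = 856.74 m

857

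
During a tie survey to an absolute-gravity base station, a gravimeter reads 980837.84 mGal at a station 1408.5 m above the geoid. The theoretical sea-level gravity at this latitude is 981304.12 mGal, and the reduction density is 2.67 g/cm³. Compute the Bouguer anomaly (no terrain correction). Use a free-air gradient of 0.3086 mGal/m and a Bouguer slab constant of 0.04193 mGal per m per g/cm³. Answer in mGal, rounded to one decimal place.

Free-air correction = 0.3086 × 1408.5 = 434.66 mGal
Free-air anomaly = 980837.84 − 981304.12 + (434.66) = -31.62 mGal
Bouguer slab correction = 0.04193 × 2.67 × 1408.5 = 157.69 mGal
Simple Bouguer anomaly = -31.62 − (157.69) = -189.31 mGal

-189.3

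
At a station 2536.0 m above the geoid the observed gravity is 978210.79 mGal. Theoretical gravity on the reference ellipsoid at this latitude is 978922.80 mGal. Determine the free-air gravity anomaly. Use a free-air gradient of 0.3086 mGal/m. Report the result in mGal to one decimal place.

70.6

Free-air correction = 0.3086 × 2536.0 = 782.61 mGal
Free-air anomaly = 978210.79 − 978922.80 + (782.61) = 70.60 mGal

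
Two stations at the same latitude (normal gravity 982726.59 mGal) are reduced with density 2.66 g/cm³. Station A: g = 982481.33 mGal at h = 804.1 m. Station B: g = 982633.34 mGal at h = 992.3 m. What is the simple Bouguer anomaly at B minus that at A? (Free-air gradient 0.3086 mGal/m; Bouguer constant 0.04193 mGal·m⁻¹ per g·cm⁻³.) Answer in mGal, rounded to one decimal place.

Δg_SB(A) = 982481.33 − 982726.59 + 0.3086×804.1 − 0.04193×2.66×804.1 = -86.80 mGal
Δg_SB(B) = 982633.34 − 982726.59 + 0.3086×992.3 − 0.04193×2.66×992.3 = 102.30 mGal
Difference = 102.30 − (-86.80) = 189.10 mGal

189.1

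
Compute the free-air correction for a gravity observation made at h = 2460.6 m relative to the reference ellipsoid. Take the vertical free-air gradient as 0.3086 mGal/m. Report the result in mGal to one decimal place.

Free-air correction = 0.3086 × 2460.6 = 759.3 mGal

759.3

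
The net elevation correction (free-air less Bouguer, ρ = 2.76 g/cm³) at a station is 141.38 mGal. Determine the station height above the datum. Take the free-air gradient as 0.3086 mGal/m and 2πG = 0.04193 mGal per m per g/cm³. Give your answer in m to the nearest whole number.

Combined gradient = 0.3086 − 0.04193 × 2.76 = 0.1928732 mGal/m
h = 141.38 / 0.1928732 = 733.02 m

733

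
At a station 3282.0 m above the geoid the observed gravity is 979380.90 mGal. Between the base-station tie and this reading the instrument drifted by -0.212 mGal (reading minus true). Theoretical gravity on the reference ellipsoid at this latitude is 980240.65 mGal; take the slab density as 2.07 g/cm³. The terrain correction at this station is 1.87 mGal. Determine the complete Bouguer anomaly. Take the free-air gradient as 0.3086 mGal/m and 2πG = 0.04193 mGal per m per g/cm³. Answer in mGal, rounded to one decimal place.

Drift-corrected reading = 979380.90 − (-0.212) = 979381.112 mGal
Free-air correction = 0.3086 × 3282.0 = 1012.83 mGal
Free-air anomaly = 979381.112 − 980240.65 + (1012.83) = 153.292 mGal
Bouguer slab correction = 0.04193 × 2.07 × 3282.0 = 284.86 mGal
Simple Bouguer anomaly = 153.292 − (284.86) = -131.568 mGal
Complete Bouguer anomaly = -131.568 + 1.87 = -129.698 mGal

-129.7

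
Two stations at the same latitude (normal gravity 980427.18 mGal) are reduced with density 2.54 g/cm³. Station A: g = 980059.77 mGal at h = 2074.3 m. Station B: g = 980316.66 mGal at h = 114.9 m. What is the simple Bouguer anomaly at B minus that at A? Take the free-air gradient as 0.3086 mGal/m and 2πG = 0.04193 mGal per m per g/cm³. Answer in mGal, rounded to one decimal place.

Δg_SB(A) = 980059.77 − 980427.18 + 0.3086×2074.3 − 0.04193×2.54×2074.3 = 51.80 mGal
Δg_SB(B) = 980316.66 − 980427.18 + 0.3086×114.9 − 0.04193×2.54×114.9 = -87.30 mGal
Difference = -87.30 − (51.80) = -139.10 mGal

-139.1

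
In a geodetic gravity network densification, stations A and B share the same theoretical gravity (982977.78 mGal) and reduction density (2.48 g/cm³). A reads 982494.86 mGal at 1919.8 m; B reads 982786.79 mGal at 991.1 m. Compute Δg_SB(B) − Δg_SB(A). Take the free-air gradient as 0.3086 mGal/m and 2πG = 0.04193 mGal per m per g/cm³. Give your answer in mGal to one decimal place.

Δg_SB(A) = 982494.86 − 982977.78 + 0.3086×1919.8 − 0.04193×2.48×1919.8 = -90.10 mGal
Δg_SB(B) = 982786.79 − 982977.78 + 0.3086×991.1 − 0.04193×2.48×991.1 = 11.80 mGal
Difference = 11.80 − (-90.10) = 101.90 mGal

101.9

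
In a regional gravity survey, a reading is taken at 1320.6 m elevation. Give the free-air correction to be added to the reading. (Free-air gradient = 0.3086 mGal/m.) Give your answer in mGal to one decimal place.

Free-air correction = 0.3086 × 1320.6 = 407.5 mGal

407.5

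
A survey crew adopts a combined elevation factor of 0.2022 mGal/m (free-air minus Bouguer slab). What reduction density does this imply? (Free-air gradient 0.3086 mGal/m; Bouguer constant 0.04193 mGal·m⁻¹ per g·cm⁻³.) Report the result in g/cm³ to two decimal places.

2.54

0.2022 = 0.3086 − 0.04193 × ρ
ρ = (0.3086 − 0.2022) / 0.04193 = 2.54 g/cm³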